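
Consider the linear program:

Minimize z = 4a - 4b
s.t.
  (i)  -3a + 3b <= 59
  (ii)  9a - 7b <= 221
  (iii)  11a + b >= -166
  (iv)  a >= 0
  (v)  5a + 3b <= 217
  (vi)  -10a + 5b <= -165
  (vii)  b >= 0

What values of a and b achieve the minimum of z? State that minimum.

a = 316/11, b = 269/11, minimum z = 188/11

Feasible corners and z = 4a - 4b:
  (1091/31, 424/31) → z = 2668/31
  (221/9, 0) → z = 884/9
  (316/11, 269/11) → z = 188/11
  (33/2, 0) → z = 66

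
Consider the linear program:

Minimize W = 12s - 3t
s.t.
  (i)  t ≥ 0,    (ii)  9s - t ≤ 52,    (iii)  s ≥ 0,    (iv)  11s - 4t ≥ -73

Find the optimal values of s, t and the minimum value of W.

Feasible corners and W = 12s - 3t:
  (52/9, 0) → W = 208/3
  (0, 0) → W = 0
  (281/25, 1229/25) → W = -63/5
  (0, 73/4) → W = -219/4

s = 0, t = 73/4, minimum W = -219/4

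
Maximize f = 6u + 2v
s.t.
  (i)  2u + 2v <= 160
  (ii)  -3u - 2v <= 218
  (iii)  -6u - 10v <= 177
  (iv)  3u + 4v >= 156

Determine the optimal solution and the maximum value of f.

u = 164, v = -84, maximum f = 816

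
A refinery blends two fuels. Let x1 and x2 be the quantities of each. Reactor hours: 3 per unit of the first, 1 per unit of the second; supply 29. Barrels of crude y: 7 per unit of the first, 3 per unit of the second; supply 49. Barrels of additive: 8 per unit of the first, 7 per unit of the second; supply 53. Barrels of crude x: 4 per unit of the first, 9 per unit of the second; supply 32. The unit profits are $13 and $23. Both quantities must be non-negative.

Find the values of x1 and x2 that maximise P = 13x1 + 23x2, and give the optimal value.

Corner points and P = 13x1 + 23x2:
  (0, 0) → P = 0
  (0, 32/9) → P = 736/9
  (53/8, 0) → P = 689/8
  (23/4, 1) → P = 391/4

The optimum lies where 8x1 + 7x2 = 53 and 4x1 + 9x2 = 32.
Solving simultaneously gives x1 = 23/4, x2 = 1.

x1 = 23/4, x2 = 1, maximum P = 391/4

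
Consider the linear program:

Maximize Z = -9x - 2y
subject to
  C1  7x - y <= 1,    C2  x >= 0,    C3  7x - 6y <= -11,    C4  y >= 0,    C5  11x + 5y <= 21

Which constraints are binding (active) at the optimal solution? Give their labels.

Extreme points and Z = -9x - 2y:
  (17/35, 12/5) → Z = -321/35
  (13/23, 68/23) → Z = -11
  (0, 11/6) → Z = -11/3
  (0, 21/5) → Z = -42/5

The maximum is at (0, 11/6). Substituting into each constraint, equality holds for C2 and C3; the remaining constraints have slack.

C2 and C3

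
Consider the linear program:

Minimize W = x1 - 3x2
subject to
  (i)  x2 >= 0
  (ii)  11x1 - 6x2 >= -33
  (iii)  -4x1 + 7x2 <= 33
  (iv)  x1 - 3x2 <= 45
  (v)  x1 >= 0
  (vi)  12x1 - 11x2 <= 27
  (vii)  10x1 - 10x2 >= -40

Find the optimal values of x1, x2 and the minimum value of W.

Feasible corners and W = x1 - 3x2:
  (0, 0) → W = 0
  (9/4, 0) → W = 9/4
  (69/5, 63/5) → W = -24
  (5/3, 17/3) → W = -46/3
  (0, 4) → W = -12

x1 = 69/5, x2 = 63/5, minimum W = -24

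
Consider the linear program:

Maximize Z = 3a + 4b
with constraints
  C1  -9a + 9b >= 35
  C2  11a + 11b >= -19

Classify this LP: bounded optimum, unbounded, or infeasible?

From the feasible point (-278/99, 107/99), moving in the direction (-11, 11) keeps every constraint satisfied while Z increases without bound.

unbounded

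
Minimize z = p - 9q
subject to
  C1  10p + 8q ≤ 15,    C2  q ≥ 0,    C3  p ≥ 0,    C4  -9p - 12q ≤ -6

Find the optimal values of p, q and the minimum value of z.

p = 0, q = 15/8, minimum z = -135/8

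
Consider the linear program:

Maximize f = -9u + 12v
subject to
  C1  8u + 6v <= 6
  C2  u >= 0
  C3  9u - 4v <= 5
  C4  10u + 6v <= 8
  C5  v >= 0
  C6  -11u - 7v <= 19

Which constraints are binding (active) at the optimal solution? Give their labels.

C1 and C2

Vertices and f = -9u + 12v:
  (0, 1) → f = 12
  (27/43, 7/43) → f = -159/43
  (0, 0) → f = 0
  (5/9, 0) → f = -5

The maximum is at (0, 1). Substituting into each constraint, equality holds for C1 and C2; the remaining constraints have slack.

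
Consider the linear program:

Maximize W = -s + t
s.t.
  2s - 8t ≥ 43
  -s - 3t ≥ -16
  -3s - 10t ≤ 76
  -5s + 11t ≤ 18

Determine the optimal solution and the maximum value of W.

s = -89/22, t = -281/44, maximum W = -103/44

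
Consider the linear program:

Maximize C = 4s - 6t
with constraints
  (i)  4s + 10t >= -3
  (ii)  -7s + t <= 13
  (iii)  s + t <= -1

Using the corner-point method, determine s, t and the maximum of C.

s = -7/6, t = 1/6, maximum C = -17/3

Vertices and C = 4s - 6t:
  (-133/74, 31/74) → C = -359/37
  (-7/6, 1/6) → C = -17/3
  (-7/4, 3/4) → C = -23/2

At the optimal vertex, 4s + 10t = -3 and s + t = -1.
Solving simultaneously gives s = -7/6, t = 1/6.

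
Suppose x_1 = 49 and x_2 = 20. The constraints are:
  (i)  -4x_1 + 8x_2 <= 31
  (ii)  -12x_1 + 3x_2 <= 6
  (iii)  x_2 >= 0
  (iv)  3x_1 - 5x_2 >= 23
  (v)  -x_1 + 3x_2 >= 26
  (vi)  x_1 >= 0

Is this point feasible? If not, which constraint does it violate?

not feasible — violates (v)

Constraint (v): -x_1 + 3x_2 = 11, which is not ≥ 26. All other constraints are satisfied.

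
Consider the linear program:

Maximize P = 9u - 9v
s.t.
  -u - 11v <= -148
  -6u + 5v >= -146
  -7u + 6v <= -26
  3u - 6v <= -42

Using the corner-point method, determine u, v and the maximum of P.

Corner points and P = 9u - 9v:
  (746, 866) → P = -1080
  (362/7, 230/7) → P = 1188/7
  (17, 31/2) → P = 27/2

At the optimal vertex, -6u + 5v = -146 and 3u - 6v = -42.
Solving simultaneously gives u = 362/7, v = 230/7.

u = 362/7, v = 230/7, maximum P = 1188/7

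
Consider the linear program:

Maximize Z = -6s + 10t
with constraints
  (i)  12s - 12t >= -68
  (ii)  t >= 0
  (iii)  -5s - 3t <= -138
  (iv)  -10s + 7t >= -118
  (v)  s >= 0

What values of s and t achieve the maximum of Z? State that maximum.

The binding constraints are 12s - 12t = -68 and -10s + 7t = -118.
Solving simultaneously gives s = 473/9, t = 524/9.

s = 473/9, t = 524/9, maximum Z = 2402/9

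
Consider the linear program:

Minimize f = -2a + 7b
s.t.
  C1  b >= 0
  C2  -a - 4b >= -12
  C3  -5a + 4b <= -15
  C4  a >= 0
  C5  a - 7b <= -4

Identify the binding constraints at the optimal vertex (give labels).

C2 and C5

Vertices and f = -2a + 7b:
  (9/2, 15/8) → f = 33/8
  (68/11, 16/11) → f = -24/11
  (121/31, 35/31) → f = 3/31

The minimum is at (68/11, 16/11). Substituting into each constraint, equality holds for C2 and C5; the remaining constraints have slack.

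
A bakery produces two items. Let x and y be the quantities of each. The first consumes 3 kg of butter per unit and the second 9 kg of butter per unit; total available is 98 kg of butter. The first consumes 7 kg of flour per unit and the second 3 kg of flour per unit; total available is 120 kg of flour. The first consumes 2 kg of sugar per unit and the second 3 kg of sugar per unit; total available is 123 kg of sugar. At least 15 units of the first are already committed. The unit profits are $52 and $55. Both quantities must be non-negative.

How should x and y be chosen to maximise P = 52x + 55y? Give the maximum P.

x = 15, y = 5, maximum P = 1055

Extreme points and P = 52x + 55y:
  (120/7, 0) → P = 6240/7
  (15, 0) → P = 780
  (15, 5) → P = 1055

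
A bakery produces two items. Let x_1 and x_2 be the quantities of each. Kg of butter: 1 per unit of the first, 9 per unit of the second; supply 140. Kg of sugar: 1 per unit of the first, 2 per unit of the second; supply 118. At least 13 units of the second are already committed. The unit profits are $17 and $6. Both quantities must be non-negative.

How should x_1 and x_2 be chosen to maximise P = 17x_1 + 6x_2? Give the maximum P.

x_1 = 23, x_2 = 13, maximum P = 469

Vertices and P = 17x_1 + 6x_2:
  (0, 140/9) → P = 280/3
  (0, 13) → P = 78
  (23, 13) → P = 469

The binding constraints are x_1 + 9x_2 = 140 and x_2 = 13.
Solving simultaneously gives x_1 = 23, x_2 = 13.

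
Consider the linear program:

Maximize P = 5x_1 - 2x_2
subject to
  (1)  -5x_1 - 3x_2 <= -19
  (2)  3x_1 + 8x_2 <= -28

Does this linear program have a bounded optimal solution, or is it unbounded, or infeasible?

From the feasible point (236/31, -197/31), moving in the direction (3, -5) keeps every constraint satisfied while P increases without bound.

unbounded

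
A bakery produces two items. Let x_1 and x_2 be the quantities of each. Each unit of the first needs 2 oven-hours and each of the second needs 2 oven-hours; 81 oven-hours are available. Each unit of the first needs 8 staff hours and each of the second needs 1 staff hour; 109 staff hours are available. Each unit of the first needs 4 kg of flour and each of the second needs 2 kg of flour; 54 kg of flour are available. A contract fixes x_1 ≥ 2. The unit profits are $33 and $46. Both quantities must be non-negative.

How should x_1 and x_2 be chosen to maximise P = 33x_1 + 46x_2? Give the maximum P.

x_1 = 2, x_2 = 23, maximum P = 1124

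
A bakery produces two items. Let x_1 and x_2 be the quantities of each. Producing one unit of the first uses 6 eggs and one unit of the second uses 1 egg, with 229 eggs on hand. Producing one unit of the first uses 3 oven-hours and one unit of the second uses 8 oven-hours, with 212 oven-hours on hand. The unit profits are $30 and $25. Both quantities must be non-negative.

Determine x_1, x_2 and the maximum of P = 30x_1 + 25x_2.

x_1 = 36, x_2 = 13, maximum P = 1405

Vertices and P = 30x_1 + 25x_2:
  (0, 0) → P = 0
  (0, 53/2) → P = 1325/2
  (229/6, 0) → P = 1145
  (36, 13) → P = 1405

The binding constraints are 6x_1 + x_2 = 229 and 3x_1 + 8x_2 = 212.
Solving simultaneously gives x_1 = 36, x_2 = 13.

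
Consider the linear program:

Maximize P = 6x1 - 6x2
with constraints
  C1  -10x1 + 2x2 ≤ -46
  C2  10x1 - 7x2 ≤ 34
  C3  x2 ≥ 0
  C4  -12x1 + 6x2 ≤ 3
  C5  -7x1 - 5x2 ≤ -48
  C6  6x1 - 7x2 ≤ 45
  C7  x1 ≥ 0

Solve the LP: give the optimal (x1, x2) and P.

x1 = 46/9, x2 = 22/9, maximum P = 16

The feasible region is unbounded (it extends along (1, 2), (7, 10)), but P strictly decreases along every unbounded feasible direction, so there is no improving ray and the maximum is attained at a vertex.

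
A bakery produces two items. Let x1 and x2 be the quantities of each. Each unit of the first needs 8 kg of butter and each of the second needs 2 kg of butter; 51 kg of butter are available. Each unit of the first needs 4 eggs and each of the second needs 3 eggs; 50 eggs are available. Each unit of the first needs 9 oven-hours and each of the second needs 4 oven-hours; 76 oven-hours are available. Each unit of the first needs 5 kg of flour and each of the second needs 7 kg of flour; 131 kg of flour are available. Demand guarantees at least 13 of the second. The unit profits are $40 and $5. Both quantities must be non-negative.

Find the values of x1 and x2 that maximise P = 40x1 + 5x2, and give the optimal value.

Vertices and P = 40x1 + 5x2:
  (0, 50/3) → P = 250/3
  (0, 13) → P = 65
  (28/11, 146/11) → P = 1850/11
  (8/3, 13) → P = 515/3

The binding constraints are 9x1 + 4x2 = 76 and x2 = 13.
Solving simultaneously gives x1 = 8/3, x2 = 13.

x1 = 8/3, x2 = 13, maximum P = 515/3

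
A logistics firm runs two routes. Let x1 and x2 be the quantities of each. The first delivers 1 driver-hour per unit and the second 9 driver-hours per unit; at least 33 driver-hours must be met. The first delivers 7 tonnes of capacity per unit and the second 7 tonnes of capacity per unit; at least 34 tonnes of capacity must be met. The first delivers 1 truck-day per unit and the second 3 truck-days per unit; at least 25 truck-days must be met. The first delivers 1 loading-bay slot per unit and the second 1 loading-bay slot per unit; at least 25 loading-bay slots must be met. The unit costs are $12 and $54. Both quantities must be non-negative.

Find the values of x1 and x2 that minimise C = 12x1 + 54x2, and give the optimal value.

Extreme points and C = 12x1 + 54x2:
  (0, 25) → C = 1350
  (33, 0) → C = 396
  (24, 1) → C = 342
The feasible region is unbounded (it extends along (0, 1), (1, 0)), but C strictly increases along every unbounded feasible direction, so there is no improving ray and the minimum is attained at a vertex.

At the optimal vertex, x1 + 9x2 = 33 and x1 + x2 = 25.
Solving simultaneously gives x1 = 24, x2 = 1.

x1 = 24, x2 = 1, minimum C = 342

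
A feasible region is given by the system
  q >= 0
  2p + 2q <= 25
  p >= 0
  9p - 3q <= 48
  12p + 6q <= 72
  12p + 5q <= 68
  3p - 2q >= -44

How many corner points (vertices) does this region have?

5

Intersecting each pair of boundary lines and keeping only the points that satisfy every inequality leaves:
  (0, 0)
  (16/3, 0)
  (0, 12)
  (148/27, 4/9)
  (4, 4)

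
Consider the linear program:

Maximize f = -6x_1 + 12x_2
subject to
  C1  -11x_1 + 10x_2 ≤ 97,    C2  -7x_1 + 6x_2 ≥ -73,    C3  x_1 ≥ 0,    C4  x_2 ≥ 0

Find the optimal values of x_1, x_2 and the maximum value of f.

x_1 = 328, x_2 = 741/2, maximum f = 2478

Extreme points and f = -6x_1 + 12x_2:
  (328, 741/2) → f = 2478
  (0, 97/10) → f = 582/5
  (73/7, 0) → f = -438/7
  (0, 0) → f = 0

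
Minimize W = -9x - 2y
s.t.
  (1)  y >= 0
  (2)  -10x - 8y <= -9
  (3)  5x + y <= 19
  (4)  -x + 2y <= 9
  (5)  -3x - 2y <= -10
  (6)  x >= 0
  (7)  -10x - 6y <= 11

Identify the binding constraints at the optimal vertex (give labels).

Feasible corners and W = -9x - 2y:
  (19/5, 0) → W = -171/5
  (10/3, 0) → W = -30
  (29/11, 64/11) → W = -389/11
  (1/4, 37/8) → W = -23/2

The minimum is at (29/11, 64/11). Substituting into each constraint, equality holds for (3) and (4); the remaining constraints have slack.

(3) and (4)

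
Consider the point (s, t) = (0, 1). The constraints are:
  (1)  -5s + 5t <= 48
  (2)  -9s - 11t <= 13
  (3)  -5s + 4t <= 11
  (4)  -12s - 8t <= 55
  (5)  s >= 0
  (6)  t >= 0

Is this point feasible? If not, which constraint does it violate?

(1): 5 ≤ 48 ✓
(2): -11 ≤ 13 ✓
(3): 4 ≤ 11 ✓
(4): -8 ≤ 55 ✓
(5): 0 ≥ 0 ✓
(6): 1 ≥ 0 ✓

feasible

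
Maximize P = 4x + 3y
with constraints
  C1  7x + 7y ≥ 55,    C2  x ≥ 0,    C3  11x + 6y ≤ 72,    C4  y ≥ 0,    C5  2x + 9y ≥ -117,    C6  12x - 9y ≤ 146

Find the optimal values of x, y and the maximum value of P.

x = 0, y = 12, maximum P = 36

Feasible corners and P = 4x + 3y:
  (0, 55/7) → P = 165/7
  (174/35, 101/35) → P = 999/35
  (0, 12) → P = 36

At the optimal vertex, x = 0 and 11x + 6y = 72.
Solving simultaneously gives x = 0, y = 12.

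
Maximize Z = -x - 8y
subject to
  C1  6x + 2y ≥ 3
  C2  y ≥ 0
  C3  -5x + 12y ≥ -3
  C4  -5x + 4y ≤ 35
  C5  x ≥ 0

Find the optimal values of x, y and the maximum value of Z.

Vertices and Z = -x - 8y:
  (1/2, 0) → Z = -1/2
  (0, 3/2) → Z = -12
  (3/5, 0) → Z = -3/5
  (0, 35/4) → Z = -70
The feasible region is unbounded (it extends along (4, 5), (12, 5)), but Z strictly decreases along every unbounded feasible direction, so there is no improving ray and the maximum is attained at a vertex.

At the optimal vertex, 6x + 2y = 3 and y = 0.
Solving simultaneously gives x = 1/2, y = 0.

x = 1/2, y = 0, maximum Z = -1/2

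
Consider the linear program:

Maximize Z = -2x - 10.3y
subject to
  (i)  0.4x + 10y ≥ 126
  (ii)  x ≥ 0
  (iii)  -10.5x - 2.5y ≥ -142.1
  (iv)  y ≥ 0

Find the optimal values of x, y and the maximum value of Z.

x = 0, y = 12.6, maximum Z = -129.78

Vertices and Z = -2x - 10.3y:
  (0, 63/5) → Z = -6489/50
  (553/52, 15827/1300) → Z = -1906681/13000
  (0, 1421/25) → Z = -146363/250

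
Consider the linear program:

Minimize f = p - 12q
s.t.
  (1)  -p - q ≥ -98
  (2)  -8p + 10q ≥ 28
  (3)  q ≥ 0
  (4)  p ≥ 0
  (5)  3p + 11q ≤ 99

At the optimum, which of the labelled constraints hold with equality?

(4) and (5)

Corner points and f = p - 12q:
  (0, 14/5) → f = -168/5
  (341/59, 438/59) → f = -4915/59
  (0, 9) → f = -108

The minimum is at (0, 9). Substituting into each constraint, equality holds for (4) and (5); the remaining constraints have slack.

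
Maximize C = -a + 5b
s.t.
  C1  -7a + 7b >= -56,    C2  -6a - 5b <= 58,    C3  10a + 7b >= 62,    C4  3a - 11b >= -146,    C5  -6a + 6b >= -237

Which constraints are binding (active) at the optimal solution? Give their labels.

Feasible corners and C = -a + 5b:
  (118/17, -18/17) → C = -208/17
  (117/4, 85/4) → C = 77
  (-340/131, 1646/131) → C = 8570/131

The maximum is at (117/4, 85/4). Substituting into each constraint, equality holds for C1 and C4; the remaining constraints have slack.

C1 and C4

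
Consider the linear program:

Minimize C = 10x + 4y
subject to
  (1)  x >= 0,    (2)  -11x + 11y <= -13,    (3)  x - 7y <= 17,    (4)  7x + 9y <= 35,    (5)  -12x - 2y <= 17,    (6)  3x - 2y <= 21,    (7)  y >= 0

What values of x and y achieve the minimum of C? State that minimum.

x = 13/11, y = 0, minimum C = 130/11

Corner points and C = 10x + 4y:
  (251/88, 147/88) → C = 1549/44
  (13/11, 0) → C = 130/11
  (5, 0) → C = 50

The optimum lies where -11x + 11y = -13 and y = 0.
Solving simultaneously gives x = 13/11, y = 0.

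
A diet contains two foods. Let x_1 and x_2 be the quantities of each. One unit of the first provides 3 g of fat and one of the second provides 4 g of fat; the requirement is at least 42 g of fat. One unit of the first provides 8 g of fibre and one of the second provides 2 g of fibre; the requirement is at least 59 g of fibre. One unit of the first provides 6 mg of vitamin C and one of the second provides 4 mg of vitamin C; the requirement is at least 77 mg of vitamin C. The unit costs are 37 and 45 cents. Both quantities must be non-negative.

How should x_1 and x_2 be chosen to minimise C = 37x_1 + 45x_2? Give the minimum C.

Extreme points and C = 37x_1 + 45x_2:
  (0, 59/2) → C = 2655/2
  (14, 0) → C = 518
  (35/3, 7/4) → C = 6125/12
  (41/10, 131/10) → C = 3706/5
The feasible region is unbounded (it extends along (0, 1), (1, 0)), but C strictly increases along every unbounded feasible direction, so there is no improving ray and the minimum is attained at a vertex.

The binding constraints are 3x_1 + 4x_2 = 42 and 6x_1 + 4x_2 = 77.
Solving simultaneously gives x_1 = 35/3, x_2 = 7/4.

x_1 = 35/3, x_2 = 7/4, minimum C = 6125/12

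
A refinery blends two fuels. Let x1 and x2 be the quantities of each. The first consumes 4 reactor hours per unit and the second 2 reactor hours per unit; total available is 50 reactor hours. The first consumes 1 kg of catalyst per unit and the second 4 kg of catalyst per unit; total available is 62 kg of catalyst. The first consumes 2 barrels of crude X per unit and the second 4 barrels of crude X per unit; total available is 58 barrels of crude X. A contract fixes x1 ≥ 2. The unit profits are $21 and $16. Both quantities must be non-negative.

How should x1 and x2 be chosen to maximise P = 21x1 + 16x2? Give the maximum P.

Corner points and P = 21x1 + 16x2:
  (25/2, 0) → P = 525/2
  (2, 0) → P = 42
  (7, 11) → P = 323
  (2, 27/2) → P = 258

The optimum lies where 4x1 + 2x2 = 50 and 2x1 + 4x2 = 58.
Solving simultaneously gives x1 = 7, x2 = 11.

x1 = 7, x2 = 11, maximum P = 323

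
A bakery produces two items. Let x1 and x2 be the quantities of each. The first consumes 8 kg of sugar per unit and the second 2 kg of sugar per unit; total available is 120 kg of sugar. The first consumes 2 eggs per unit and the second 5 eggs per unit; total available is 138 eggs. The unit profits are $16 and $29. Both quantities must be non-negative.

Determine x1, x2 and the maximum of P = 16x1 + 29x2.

x1 = 9, x2 = 24, maximum P = 840

Vertices and P = 16x1 + 29x2:
  (0, 0) → P = 0
  (0, 138/5) → P = 4002/5
  (15, 0) → P = 240
  (9, 24) → P = 840

The optimum lies where 8x1 + 2x2 = 120 and 2x1 + 5x2 = 138.
Solving simultaneously gives x1 = 9, x2 = 24.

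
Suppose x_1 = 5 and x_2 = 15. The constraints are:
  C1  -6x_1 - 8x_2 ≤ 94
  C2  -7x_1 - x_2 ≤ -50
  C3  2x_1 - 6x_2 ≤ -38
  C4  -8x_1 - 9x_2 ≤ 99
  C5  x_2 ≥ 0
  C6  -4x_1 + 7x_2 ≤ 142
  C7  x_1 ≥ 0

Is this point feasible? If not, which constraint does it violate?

C1: -150 ≤ 94 ✓
C2: -50 ≤ -50 ✓
C3: -80 ≤ -38 ✓
C4: -175 ≤ 99 ✓
C5: 15 ≥ 0 ✓
C6: 85 ≤ 142 ✓
C7: 5 ≥ 0 ✓

feasible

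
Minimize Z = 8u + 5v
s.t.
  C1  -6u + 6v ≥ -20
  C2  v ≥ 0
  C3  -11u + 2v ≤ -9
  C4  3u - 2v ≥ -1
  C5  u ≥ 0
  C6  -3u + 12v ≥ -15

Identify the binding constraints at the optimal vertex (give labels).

C2 and C3

Feasible corners and Z = 8u + 5v:
  (10/3, 0) → Z = 80/3
  (9/11, 0) → Z = 72/11
  (5/4, 19/8) → Z = 175/8
The feasible region is unbounded (it extends along (2, 3), (1, 1)), but Z strictly increases along every unbounded feasible direction, so there is no improving ray and the minimum is attained at a vertex.

The minimum is at (9/11, 0). Substituting into each constraint, equality holds for C2 and C3; the remaining constraints have slack.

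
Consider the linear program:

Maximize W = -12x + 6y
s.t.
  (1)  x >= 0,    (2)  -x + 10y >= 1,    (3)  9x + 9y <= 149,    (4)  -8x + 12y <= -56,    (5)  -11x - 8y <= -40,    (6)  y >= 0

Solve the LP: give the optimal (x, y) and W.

x = 143/17, y = 16/17, maximum W = -1620/17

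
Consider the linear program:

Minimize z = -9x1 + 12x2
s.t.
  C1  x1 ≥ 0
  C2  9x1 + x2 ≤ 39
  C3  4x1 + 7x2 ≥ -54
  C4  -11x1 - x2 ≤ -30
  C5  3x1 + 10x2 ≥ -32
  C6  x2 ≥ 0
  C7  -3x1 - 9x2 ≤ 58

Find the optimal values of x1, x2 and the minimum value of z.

x1 = 13/3, x2 = 0, minimum z = -39

Extreme points and z = -9x1 + 12x2:
  (0, 39) → z = 468
  (0, 30) → z = 360
  (13/3, 0) → z = -39
  (30/11, 0) → z = -270/11

The binding constraints are 9x1 + x2 = 39 and x2 = 0.
Solving simultaneously gives x1 = 13/3, x2 = 0.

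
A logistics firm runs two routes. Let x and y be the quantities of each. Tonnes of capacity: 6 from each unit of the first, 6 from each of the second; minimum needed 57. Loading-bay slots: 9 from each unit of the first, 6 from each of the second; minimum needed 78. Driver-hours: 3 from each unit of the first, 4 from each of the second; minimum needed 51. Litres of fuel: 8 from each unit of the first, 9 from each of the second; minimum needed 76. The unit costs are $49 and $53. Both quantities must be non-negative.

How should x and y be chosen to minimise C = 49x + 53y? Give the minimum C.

Corner points and C = 49x + 53y:
  (0, 13) → C = 689
  (17, 0) → C = 833
  (1/3, 25/2) → C = 4073/6
The feasible region is unbounded (it extends along (0, 1), (1, 0)), but C strictly increases along every unbounded feasible direction, so there is no improving ray and the minimum is attained at a vertex.

x = 1/3, y = 25/2, minimum C = 4073/6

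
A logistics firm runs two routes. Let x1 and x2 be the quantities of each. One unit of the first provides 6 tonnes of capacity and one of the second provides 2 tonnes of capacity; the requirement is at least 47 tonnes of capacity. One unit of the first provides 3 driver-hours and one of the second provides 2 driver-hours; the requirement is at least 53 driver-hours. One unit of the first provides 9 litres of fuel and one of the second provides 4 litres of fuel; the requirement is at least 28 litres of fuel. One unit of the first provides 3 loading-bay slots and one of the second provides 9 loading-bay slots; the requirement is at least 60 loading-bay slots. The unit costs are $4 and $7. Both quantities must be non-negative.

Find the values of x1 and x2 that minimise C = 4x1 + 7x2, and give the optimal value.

Extreme points and C = 4x1 + 7x2:
  (0, 53/2) → C = 371/2
  (20, 0) → C = 80
  (17, 1) → C = 75
The feasible region is unbounded (it extends along (0, 1), (1, 0)), but C strictly increases along every unbounded feasible direction, so there is no improving ray and the minimum is attained at a vertex.

The optimum lies where 3x1 + 2x2 = 53 and 3x1 + 9x2 = 60.
Solving simultaneously gives x1 = 17, x2 = 1.

x1 = 17, x2 = 1, minimum C = 75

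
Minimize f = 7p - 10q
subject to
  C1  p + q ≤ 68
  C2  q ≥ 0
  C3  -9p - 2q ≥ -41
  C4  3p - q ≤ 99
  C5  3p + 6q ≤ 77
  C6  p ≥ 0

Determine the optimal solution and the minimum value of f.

p = 0, q = 77/6, minimum f = -385/3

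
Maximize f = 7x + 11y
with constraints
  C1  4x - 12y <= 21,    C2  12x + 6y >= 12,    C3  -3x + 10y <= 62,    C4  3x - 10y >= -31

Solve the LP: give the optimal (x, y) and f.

x = 291/2, y = 187/4, maximum f = 6131/4

Vertices and f = 7x + 11y:
  (45/28, -17/14) → f = -59/28
  (291/2, 187/4) → f = 6131/4
  (-11/23, 68/23) → f = 671/23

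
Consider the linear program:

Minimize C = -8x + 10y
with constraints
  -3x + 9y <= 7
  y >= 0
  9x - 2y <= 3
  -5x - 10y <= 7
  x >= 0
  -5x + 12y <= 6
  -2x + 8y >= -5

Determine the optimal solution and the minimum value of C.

x = 1/3, y = 0, minimum C = -8/3

At the optimal vertex, y = 0 and 9x - 2y = 3.
Solving simultaneously gives x = 1/3, y = 0.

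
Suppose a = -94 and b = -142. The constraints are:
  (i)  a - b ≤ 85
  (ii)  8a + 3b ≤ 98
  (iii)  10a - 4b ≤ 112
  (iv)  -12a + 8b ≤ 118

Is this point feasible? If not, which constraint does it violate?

(i): 48 ≤ 85 ✓
(ii): -1178 ≤ 98 ✓
(iii): -372 ≤ 112 ✓
(iv): -8 ≤ 118 ✓

feasible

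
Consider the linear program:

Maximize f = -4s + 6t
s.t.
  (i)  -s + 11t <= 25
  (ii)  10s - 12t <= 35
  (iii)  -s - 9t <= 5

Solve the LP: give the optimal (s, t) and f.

s = -14, t = 1, maximum f = 62

The optimum lies where -s + 11t = 25 and -s - 9t = 5.
Solving simultaneously gives s = -14, t = 1.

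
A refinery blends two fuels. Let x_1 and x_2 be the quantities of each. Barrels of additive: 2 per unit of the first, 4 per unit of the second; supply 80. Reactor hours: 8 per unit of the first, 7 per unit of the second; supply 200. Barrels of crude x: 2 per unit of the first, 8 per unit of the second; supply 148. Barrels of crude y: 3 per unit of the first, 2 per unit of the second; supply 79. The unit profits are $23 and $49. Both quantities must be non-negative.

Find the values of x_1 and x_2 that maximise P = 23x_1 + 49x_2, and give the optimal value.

x_1 = 6, x_2 = 17, maximum P = 971

At the optimal vertex, 2x_1 + 4x_2 = 80 and 2x_1 + 8x_2 = 148.
Solving simultaneously gives x_1 = 6, x_2 = 17.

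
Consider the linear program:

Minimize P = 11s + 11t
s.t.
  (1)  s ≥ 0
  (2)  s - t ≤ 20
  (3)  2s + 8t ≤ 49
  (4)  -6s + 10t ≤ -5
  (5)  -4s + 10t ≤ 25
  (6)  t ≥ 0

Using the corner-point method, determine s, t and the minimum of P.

s = 5/6, t = 0, minimum P = 55/6

Corner points and P = 11s + 11t:
  (209/10, 9/10) → P = 1199/5
  (20, 0) → P = 220
  (265/34, 71/17) → P = 4477/34
  (5/6, 0) → P = 55/6

The optimum lies where -6s + 10t = -5 and t = 0.
Solving simultaneously gives s = 5/6, t = 0.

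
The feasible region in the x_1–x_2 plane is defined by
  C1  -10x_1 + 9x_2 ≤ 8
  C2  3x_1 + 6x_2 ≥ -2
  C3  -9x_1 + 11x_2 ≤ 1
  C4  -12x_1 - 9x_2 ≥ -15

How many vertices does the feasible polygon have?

3

Of the 6 pairwise boundary intersections, those satisfying every inequality are:
  (-28/87, -5/29)
  (12/5, -23/15)
  (52/71, 49/71)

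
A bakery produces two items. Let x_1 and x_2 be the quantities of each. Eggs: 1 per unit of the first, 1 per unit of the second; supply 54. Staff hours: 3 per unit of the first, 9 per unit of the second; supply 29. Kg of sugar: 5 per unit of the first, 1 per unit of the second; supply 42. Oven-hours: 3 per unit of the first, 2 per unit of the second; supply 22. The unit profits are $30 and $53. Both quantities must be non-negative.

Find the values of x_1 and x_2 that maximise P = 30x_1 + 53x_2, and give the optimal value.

Extreme points and P = 30x_1 + 53x_2:
  (0, 0) → P = 0
  (0, 29/9) → P = 1537/9
  (22/3, 0) → P = 220
  (20/3, 1) → P = 253

At the optimal vertex, 3x_1 + 9x_2 = 29 and 3x_1 + 2x_2 = 22.
Solving simultaneously gives x_1 = 20/3, x_2 = 1.

x_1 = 20/3, x_2 = 1, maximum P = 253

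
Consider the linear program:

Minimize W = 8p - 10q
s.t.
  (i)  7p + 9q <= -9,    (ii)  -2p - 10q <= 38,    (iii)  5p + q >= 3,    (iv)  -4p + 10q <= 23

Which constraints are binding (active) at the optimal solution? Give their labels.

(i) and (iii)

Extreme points and W = 8p - 10q:
  (63/13, -62/13) → W = 1124/13
  (18/19, -33/19) → W = 474/19
  (17/12, -49/12) → W = 313/6

The minimum is at (18/19, -33/19). Substituting into each constraint, equality holds for (i) and (iii); the remaining constraints have slack.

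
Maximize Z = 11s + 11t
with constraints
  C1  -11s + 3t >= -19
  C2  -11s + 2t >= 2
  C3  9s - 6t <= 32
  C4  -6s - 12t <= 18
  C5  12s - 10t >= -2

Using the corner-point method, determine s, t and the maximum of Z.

s = -8/43, t = -1/43, maximum Z = -99/43

At the optimal vertex, -11s + 2t = 2 and 12s - 10t = -2.
Solving simultaneously gives s = -8/43, t = -1/43.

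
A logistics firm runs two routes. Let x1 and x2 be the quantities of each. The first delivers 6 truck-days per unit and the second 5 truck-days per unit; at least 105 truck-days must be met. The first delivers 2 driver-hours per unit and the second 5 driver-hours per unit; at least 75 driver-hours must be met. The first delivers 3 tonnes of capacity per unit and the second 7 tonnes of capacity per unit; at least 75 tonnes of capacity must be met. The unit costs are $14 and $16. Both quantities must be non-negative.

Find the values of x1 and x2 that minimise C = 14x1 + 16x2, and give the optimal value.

Feasible corners and C = 14x1 + 16x2:
  (0, 21) → C = 336
  (75/2, 0) → C = 525
  (15/2, 12) → C = 297
The feasible region is unbounded (it extends along (0, 1), (1, 0)), but C strictly increases along every unbounded feasible direction, so there is no improving ray and the minimum is attained at a vertex.

At the optimal vertex, 6x1 + 5x2 = 105 and 2x1 + 5x2 = 75.
Solving simultaneously gives x1 = 15/2, x2 = 12.

x1 = 15/2, x2 = 12, minimum C = 297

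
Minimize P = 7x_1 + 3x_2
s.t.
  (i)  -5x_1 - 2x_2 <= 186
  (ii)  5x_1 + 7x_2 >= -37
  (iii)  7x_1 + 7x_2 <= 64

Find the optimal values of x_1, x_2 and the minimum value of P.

Vertices and P = 7x_1 + 3x_2:
  (-1228/25, 149/5) → P = -6361/25
  (-1430/21, 1622/21) → P = -5144/21
  (101/2, -579/14) → P = 1606/7

The optimum lies where -5x_1 - 2x_2 = 186 and 5x_1 + 7x_2 = -37.
Solving simultaneously gives x_1 = -1228/25, x_2 = 149/5.

x_1 = -1228/25, x_2 = 149/5, minimum P = -6361/25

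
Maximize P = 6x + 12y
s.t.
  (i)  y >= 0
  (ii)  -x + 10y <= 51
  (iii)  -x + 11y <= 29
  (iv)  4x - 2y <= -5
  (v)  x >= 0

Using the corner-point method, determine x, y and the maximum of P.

Extreme points and P = 6x + 12y:
  (1/14, 37/14) → P = 225/7
  (0, 29/11) → P = 348/11
  (0, 5/2) → P = 30

At the optimal vertex, -x + 11y = 29 and 4x - 2y = -5.
Solving simultaneously gives x = 1/14, y = 37/14.

x = 1/14, y = 37/14, maximum P = 225/7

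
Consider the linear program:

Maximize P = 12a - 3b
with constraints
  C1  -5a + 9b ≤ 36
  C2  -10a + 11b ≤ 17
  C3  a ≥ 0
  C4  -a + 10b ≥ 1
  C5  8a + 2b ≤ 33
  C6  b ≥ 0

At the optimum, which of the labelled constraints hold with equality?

Corner points and P = 12a - 3b:
  (0, 17/11) → P = -51/11
  (329/108, 233/54) → P = 425/18
  (0, 1/10) → P = -3/10
  (4, 1/2) → P = 93/2

The maximum is at (4, 1/2). Substituting into each constraint, equality holds for C4 and C5; the remaining constraints have slack.

C4 and C5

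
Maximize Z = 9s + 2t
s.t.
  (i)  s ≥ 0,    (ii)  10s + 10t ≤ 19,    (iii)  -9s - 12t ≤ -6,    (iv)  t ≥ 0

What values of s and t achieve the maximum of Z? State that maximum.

Vertices and Z = 9s + 2t:
  (0, 19/10) → Z = 19/5
  (0, 1/2) → Z = 1
  (19/10, 0) → Z = 171/10
  (2/3, 0) → Z = 6

The optimum lies where 10s + 10t = 19 and t = 0.
Solving simultaneously gives s = 19/10, t = 0.

s = 19/10, t = 0, maximum Z = 171/10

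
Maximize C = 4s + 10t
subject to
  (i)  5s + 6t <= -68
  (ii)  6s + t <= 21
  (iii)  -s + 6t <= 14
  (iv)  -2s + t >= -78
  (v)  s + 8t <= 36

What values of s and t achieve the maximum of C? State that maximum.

The feasible region is unbounded (it extends along (-1, -2), (-6, -1)), but C strictly decreases along every unbounded feasible direction, so there is no improving ray and the maximum is attained at a vertex.

The binding constraints are 5s + 6t = -68 and -s + 6t = 14.
Solving simultaneously gives s = -41/3, t = 1/18.

s = -41/3, t = 1/18, maximum C = -487/9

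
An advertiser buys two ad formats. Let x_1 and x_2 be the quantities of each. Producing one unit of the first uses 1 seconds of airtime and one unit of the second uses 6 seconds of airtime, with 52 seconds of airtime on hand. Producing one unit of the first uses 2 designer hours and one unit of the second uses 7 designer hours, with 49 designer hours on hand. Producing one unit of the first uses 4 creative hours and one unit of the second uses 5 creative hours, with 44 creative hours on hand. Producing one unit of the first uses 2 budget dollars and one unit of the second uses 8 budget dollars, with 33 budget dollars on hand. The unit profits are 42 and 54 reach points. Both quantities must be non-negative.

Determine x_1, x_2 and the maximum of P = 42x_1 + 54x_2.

At the optimal vertex, 4x_1 + 5x_2 = 44 and 2x_1 + 8x_2 = 33.
Solving simultaneously gives x_1 = 17/2, x_2 = 2.

x_1 = 17/2, x_2 = 2, maximum P = 465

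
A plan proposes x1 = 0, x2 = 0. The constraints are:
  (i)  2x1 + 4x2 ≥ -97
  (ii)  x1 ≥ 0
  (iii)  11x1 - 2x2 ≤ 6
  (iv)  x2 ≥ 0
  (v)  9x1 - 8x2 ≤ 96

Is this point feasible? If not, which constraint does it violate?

(i): 0 ≥ -97 ✓
(ii): 0 ≥ 0 ✓
(iii): 0 ≤ 6 ✓
(iv): 0 ≥ 0 ✓
(v): 0 ≤ 96 ✓

feasible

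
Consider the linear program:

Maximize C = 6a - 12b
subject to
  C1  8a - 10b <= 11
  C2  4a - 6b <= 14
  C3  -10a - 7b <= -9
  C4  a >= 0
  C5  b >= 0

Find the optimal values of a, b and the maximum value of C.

a = 11/8, b = 0, maximum C = 33/4

Vertices and C = 6a - 12b:
  (11/8, 0) → C = 33/4
  (0, 9/7) → C = -108/7
  (9/10, 0) → C = 27/5
The feasible region is unbounded (it extends along (0, 1), (5, 4)), but C strictly decreases along every unbounded feasible direction, so there is no improving ray and the maximum is attained at a vertex.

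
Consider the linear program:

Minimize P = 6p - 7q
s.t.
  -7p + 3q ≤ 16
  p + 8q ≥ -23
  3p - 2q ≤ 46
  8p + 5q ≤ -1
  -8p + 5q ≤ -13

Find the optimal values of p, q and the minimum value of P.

Extreme points and P = 6p - 7q:
  (107/59, -183/59) → P = 1923/59
  (-11/69, -197/69) → P = 1313/69
  (3/4, -7/5) → P = 143/10

p = 3/4, q = -7/5, minimum P = 143/10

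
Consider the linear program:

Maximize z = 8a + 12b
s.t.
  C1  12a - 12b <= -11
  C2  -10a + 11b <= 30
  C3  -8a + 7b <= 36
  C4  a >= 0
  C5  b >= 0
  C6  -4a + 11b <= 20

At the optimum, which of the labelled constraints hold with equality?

C1 and C6

Feasible corners and z = 8a + 12b:
  (0, 11/12) → z = 11
  (17/12, 7/3) → z = 118/3
  (0, 20/11) → z = 240/11

The maximum is at (17/12, 7/3). Substituting into each constraint, equality holds for C1 and C6; the remaining constraints have slack.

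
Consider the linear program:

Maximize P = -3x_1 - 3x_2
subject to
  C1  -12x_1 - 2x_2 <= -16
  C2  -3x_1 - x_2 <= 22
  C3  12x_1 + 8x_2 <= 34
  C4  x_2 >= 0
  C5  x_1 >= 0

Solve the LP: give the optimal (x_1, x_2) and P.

Vertices and P = -3x_1 - 3x_2:
  (5/6, 3) → P = -23/2
  (4/3, 0) → P = -4
  (17/6, 0) → P = -17/2

x_1 = 4/3, x_2 = 0, maximum P = -4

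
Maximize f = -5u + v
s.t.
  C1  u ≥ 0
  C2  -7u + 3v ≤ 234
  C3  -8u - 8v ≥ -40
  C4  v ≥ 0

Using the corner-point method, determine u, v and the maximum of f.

Extreme points and f = -5u + v:
  (0, 5) → f = 5
  (0, 0) → f = 0
  (5, 0) → f = -25

The optimum lies where u = 0 and -8u - 8v = -40.
Solving simultaneously gives u = 0, v = 5.

u = 0, v = 5, maximum f = 5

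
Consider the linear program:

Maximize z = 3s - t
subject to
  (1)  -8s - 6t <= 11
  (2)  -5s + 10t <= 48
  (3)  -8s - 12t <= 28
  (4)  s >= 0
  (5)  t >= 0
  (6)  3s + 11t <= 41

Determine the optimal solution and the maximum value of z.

s = 41/3, t = 0, maximum z = 41

Corner points and z = 3s - t:
  (0, 0) → z = 0
  (0, 41/11) → z = -41/11
  (41/3, 0) → z = 41

The optimum lies where t = 0 and 3s + 11t = 41.
Solving simultaneously gives s = 41/3, t = 0.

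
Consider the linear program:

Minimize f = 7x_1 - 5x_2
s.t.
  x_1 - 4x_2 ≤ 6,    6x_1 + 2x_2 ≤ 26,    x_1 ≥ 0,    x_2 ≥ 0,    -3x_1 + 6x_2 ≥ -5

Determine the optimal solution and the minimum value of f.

x_1 = 0, x_2 = 13, minimum f = -65

Feasible corners and f = 7x_1 - 5x_2:
  (0, 13) → f = -65
  (83/21, 8/7) → f = 461/21
  (0, 0) → f = 0
  (5/3, 0) → f = 35/3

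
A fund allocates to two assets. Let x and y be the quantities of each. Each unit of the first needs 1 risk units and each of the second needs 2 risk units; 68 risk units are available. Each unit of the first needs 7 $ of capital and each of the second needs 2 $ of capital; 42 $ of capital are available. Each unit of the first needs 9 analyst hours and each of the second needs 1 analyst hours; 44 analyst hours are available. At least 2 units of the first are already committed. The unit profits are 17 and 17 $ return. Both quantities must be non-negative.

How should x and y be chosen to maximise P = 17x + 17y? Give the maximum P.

Corner points and P = 17x + 17y:
  (44/9, 0) → P = 748/9
  (2, 0) → P = 34
  (46/11, 70/11) → P = 1972/11
  (2, 14) → P = 272

The binding constraints are 7x + 2y = 42 and x = 2.
Solving simultaneously gives x = 2, y = 14.

x = 2, y = 14, maximum P = 272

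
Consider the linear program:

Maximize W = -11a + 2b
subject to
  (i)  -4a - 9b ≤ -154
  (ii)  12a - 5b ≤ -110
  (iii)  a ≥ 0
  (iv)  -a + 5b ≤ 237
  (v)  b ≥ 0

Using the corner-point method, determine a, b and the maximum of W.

a = 0, b = 237/5, maximum W = 474/5

Vertices and W = -11a + 2b:
  (0, 22) → W = 44
  (127/11, 2734/55) → W = -1517/55
  (0, 237/5) → W = 474/5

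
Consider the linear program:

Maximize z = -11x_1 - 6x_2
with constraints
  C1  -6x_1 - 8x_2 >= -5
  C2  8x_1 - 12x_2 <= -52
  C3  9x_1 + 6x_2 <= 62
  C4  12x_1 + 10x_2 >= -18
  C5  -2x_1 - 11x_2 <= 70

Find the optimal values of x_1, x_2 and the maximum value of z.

Vertices and z = -11x_1 - 6x_2:
  (-89/34, 44/17) → z = 451/34
  (-97/18, 14/3) → z = 563/18
  (-23/7, 15/7) → z = 163/7

The optimum lies where -6x_1 - 8x_2 = -5 and 12x_1 + 10x_2 = -18.
Solving simultaneously gives x_1 = -97/18, x_2 = 14/3.

x_1 = -97/18, x_2 = 14/3, maximum z = 563/18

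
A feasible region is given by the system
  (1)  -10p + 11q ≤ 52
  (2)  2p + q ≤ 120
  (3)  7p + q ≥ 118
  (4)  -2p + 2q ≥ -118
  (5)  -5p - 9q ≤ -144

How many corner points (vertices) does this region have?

5

Pairwise boundary intersections that survive every other constraint:
  (317/8, 163/4)
  (1246/87, 1544/87)
  (179/3, 2/3)
  (459/29, 209/29)
  (675/14, -151/14)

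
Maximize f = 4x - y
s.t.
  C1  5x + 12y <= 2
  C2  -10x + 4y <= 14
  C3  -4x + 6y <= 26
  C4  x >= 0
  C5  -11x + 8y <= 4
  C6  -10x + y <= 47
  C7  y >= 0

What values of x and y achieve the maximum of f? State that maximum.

x = 2/5, y = 0, maximum f = 8/5

At the optimal vertex, 5x + 12y = 2 and y = 0.
Solving simultaneously gives x = 2/5, y = 0.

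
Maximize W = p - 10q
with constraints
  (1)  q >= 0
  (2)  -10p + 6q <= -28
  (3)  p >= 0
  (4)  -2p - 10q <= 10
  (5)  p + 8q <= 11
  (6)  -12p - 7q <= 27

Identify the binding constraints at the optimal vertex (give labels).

(1) and (5)

Vertices and W = p - 10q:
  (14/5, 0) → W = 14/5
  (11, 0) → W = 11
  (145/43, 41/43) → W = -265/43

The maximum is at (11, 0). Substituting into each constraint, equality holds for (1) and (5); the remaining constraints have slack.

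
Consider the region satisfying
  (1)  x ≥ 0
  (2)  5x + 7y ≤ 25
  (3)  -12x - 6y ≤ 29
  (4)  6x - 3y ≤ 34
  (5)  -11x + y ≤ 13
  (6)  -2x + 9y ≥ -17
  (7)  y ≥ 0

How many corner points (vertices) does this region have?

3

Pairwise boundary intersections that survive every other constraint:
  (0, 25/7)
  (0, 0)
  (5, 0)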